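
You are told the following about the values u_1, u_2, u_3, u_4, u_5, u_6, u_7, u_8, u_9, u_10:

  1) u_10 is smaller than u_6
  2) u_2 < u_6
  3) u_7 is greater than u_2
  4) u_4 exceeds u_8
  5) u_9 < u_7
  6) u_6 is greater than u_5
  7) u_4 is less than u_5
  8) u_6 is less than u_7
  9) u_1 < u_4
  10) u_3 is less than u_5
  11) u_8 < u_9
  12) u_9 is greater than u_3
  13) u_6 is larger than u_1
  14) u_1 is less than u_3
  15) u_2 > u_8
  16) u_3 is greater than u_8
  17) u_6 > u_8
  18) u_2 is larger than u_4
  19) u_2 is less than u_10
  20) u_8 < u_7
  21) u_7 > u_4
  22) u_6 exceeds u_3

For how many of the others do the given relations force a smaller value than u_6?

From u_6 the given relations immediately reach u_1, u_8, u_2, u_10, u_3, u_5.
From those, u_4 — 7 in total.
Nothing else is reachable below u_6; 7 in all.

7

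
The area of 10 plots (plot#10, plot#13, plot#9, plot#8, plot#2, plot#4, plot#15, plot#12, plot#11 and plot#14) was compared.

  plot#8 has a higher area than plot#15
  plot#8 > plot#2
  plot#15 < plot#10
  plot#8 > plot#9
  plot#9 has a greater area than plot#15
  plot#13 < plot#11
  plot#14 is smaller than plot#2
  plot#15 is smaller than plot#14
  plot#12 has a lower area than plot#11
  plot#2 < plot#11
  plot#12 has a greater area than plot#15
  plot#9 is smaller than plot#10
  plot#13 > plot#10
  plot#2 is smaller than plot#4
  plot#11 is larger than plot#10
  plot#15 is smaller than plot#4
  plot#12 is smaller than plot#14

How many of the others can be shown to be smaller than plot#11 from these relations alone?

7

Directly below plot#11: plot#12, plot#10, plot#2, plot#13.
One step further: plot#15, plot#9, plot#14 (7 so far).
Nothing else is reachable below plot#11; 7 in all.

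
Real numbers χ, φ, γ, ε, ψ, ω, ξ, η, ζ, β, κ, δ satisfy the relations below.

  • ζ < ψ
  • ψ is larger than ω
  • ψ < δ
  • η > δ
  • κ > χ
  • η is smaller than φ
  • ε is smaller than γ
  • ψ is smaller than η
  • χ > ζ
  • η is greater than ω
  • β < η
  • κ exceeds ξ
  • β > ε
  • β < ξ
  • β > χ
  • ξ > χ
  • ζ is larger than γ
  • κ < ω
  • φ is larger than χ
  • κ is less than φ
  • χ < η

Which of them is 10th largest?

ζ

The consecutive relations fix a unique order: ε < γ < ζ < χ < β < ξ < κ < ω < ψ < δ < η < φ.
The 10th largest is ζ.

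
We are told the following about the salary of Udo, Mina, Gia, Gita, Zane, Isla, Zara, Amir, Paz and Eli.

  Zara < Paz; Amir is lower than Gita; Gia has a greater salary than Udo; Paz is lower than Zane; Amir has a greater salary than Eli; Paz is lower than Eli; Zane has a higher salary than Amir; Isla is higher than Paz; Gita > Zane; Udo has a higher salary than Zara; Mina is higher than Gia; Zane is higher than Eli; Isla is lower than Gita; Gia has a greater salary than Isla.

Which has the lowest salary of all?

Zara

Paz is not least since Zara < Paz; Eli is not least since Paz < Eli; Udo is not least since Zara < Udo; Amir is not least since Eli < Amir; Isla is not least since Paz < Isla; Zane is not least since Amir < Zane; Gia is not least since Udo < Gia; Gita is not least since Isla < Gita; Mina is not least since Gia < Mina.
Only Zara has nothing below it, so Zara is the lowest salary.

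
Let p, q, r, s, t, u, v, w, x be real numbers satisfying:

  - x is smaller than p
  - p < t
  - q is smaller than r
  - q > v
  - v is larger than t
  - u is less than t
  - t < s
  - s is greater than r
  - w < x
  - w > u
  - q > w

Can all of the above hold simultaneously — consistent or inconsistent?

consistent

Every relation is compatible with u < w < x < p < t < v < q < r < s; the set is consistent.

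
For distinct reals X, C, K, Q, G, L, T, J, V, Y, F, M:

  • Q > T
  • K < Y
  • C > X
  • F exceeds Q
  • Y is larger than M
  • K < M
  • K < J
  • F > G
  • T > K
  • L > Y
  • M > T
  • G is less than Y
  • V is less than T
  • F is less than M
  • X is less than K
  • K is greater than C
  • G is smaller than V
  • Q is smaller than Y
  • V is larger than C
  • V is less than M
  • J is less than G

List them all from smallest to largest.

Nothing is placed below X, so it is least; from there X < C; C < K; K < J; J < G; G < V; V < T; T < Q; Q < F; F < M; M < Y; Y < L, each given directly.

X < C < K < J < G < V < T < Q < F < M < Y < L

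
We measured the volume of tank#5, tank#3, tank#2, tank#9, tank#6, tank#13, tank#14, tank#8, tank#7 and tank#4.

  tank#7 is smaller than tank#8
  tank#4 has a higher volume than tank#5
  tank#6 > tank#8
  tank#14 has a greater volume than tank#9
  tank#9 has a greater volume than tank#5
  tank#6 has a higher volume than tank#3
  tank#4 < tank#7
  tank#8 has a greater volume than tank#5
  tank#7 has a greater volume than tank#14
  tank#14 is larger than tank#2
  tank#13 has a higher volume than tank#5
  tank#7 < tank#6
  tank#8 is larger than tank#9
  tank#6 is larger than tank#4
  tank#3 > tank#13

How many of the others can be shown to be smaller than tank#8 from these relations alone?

From tank#8 the given relations immediately reach tank#5, tank#9, tank#7.
From those, tank#4, tank#14 — 5 in total.
From those, tank#2 — 6 in total.
Nothing else is reachable below tank#8; 6 in all.

6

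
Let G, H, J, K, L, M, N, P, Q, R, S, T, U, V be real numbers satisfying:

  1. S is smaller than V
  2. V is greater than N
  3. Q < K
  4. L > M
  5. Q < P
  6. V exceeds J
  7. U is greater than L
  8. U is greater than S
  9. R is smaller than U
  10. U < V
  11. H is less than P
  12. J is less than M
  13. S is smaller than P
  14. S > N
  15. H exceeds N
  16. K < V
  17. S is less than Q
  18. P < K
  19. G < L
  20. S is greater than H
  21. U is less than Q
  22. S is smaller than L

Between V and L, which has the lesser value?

L

The relevant relations are L < U; U < Q; Q < P; P < K; K < V.
Chaining these gives L < U < Q < P < K < V.
So L < V; L is the smaller of the two.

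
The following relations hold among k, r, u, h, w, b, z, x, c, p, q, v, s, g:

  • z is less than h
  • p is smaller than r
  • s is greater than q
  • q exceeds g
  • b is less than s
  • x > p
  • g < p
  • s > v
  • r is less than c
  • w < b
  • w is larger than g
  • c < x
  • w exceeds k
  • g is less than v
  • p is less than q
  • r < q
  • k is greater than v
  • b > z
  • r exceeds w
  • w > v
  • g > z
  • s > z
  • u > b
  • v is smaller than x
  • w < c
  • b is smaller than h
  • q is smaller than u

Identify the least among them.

Chaining upward from z: directly above it, g, b, s, h; then v, p, w, q, u; then k, r, c, x.
That covers every other element, and nothing is given below z, so z is the least.

z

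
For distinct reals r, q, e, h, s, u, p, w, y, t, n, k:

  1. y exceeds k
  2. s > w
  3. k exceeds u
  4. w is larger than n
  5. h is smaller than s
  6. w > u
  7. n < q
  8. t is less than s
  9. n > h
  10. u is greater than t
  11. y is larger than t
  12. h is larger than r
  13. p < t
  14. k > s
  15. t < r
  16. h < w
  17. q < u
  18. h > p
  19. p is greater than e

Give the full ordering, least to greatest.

e < p < t < r < h < n < q < u < w < s < k < y

Nothing is placed below e, so it is least; from there e < p; p < t; t < r; r < h; h < n; n < q; q < u; u < w; w < s; s < k; k < y, each given directly.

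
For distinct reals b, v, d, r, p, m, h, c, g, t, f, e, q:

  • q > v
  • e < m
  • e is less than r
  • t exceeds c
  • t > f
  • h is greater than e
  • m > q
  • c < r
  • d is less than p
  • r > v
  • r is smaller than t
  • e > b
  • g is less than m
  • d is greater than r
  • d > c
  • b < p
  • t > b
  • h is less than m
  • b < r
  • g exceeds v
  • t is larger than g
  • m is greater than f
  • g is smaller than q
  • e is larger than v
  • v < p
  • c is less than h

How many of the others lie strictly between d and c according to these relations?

The relations place c below d. An element lies strictly between them when it is forced above c and also forced below d.
Above c: {h, r, t, p, m}. Below d: {v, b, e, r}.
Intersection: {r} — 1.

1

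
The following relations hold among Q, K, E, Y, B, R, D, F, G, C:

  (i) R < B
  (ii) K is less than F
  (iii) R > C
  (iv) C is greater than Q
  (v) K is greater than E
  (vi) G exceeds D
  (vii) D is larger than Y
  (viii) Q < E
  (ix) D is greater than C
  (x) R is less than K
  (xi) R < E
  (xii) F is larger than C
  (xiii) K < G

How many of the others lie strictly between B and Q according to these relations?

The relations place Q below B. An element lies strictly between them when it is forced above Q and also forced below B.
Above Q: {C, D, R, E, K, F, G}. Below B: {C, R}.
Intersection: {C, R} — 2.

2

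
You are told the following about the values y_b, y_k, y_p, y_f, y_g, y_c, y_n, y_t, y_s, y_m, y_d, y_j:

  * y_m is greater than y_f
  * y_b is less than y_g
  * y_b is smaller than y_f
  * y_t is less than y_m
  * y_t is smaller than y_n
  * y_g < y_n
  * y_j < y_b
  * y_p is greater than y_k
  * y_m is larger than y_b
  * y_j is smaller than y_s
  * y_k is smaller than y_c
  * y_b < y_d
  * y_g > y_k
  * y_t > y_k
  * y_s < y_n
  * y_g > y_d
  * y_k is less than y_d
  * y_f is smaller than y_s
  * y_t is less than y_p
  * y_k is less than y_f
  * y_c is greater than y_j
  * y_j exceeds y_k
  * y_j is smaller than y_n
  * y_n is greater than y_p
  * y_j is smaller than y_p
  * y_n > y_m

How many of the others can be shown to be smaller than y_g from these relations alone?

Directly below y_g: y_k, y_b, y_d.
One step further: y_j (4 so far).
No other element is forced below y_g by the given relations, so the count is 4.

4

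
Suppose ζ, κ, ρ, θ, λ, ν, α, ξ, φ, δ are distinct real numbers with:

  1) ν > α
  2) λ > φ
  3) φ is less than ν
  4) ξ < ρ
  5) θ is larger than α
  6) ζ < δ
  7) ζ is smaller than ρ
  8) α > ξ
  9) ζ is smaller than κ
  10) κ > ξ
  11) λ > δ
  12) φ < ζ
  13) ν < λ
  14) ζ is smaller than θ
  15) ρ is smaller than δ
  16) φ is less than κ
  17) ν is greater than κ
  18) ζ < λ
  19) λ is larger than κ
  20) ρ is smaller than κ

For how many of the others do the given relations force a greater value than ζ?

Directly above ζ: ρ, δ, κ, θ, λ.
One step further: ν (6 so far).
No other element is forced above ζ by the given relations, so the count is 6.

6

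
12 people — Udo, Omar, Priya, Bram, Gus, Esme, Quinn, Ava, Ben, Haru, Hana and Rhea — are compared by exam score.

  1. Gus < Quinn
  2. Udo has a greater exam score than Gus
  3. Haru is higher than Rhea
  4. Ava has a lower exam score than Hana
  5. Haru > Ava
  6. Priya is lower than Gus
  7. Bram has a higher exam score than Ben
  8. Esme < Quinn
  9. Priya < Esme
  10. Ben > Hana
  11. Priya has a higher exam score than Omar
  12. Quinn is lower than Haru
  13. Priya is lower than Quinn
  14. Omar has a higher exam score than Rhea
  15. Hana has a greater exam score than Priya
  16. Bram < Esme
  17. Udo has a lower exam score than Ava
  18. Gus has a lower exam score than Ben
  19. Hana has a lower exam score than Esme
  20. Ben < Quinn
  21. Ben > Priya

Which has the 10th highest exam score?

Piecing the relations together gives one ordering: Rhea < Omar < Priya < Gus < Udo < Ava < Hana < Ben < Bram < Esme < Quinn < Haru.
Counting 10 from the largest end gives Priya.

Priya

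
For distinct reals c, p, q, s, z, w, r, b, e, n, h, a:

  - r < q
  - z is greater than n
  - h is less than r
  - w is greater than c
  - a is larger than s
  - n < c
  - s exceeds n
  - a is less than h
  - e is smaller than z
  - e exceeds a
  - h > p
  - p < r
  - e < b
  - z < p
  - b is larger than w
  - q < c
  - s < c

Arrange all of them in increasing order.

Nothing is placed below n, so it is least; from there n < s; s < a; a < e; e < z; z < p; p < h; h < r; r < q; q < c; c < w; w < b, each given directly.

n < s < a < e < z < p < h < r < q < c < w < b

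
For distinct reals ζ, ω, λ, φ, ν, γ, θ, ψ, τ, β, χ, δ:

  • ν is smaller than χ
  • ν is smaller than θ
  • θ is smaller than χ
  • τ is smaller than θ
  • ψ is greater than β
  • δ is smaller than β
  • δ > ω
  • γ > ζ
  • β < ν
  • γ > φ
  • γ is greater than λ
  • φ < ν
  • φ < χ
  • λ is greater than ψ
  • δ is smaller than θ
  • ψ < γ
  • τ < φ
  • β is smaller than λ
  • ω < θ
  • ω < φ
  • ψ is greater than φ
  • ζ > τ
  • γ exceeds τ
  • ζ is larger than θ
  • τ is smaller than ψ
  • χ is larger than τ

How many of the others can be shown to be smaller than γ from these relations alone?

10

The elements the relations force below γ are τ, ω, δ, β, φ, ψ, ν, λ, θ, ζ — no chain reaches any other.
That is 10.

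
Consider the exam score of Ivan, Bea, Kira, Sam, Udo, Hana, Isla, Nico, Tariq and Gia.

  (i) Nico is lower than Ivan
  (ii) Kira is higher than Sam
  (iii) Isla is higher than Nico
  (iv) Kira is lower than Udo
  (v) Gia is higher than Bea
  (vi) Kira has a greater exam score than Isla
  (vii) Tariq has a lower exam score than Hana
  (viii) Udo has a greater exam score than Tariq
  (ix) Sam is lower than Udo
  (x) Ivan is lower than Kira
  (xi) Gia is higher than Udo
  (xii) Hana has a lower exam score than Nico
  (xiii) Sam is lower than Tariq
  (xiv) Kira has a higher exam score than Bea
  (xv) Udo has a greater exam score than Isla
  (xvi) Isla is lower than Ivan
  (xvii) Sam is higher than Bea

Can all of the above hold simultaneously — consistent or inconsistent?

consistent

The single ordering Bea < Sam < Tariq < Hana < Nico < Isla < Ivan < Kira < Udo < Gia satisfies every listed relation, so no contradiction arises.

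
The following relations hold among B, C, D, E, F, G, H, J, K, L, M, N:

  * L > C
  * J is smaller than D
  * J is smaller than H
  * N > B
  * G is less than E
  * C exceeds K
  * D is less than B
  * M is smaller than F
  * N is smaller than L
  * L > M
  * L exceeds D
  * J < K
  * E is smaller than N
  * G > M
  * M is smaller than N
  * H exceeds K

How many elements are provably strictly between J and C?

1

The relations place J below C. An element lies strictly between them when it is forced above J and also forced below C.
Above J: {D, K, H, B, N, L}. Below C: {K}.
Intersection: {K} — 1.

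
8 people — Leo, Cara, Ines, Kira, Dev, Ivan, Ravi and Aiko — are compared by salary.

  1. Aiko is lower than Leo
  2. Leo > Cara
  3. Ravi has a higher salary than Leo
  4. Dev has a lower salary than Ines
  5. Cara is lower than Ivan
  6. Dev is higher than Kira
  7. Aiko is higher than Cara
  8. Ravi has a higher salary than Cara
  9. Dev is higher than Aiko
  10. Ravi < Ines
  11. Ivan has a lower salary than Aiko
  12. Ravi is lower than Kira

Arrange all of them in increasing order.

The consecutive links are each given: Cara < Ivan; Ivan < Aiko; Aiko < Leo; Leo < Ravi; Ravi < Kira; Kira < Dev; Dev < Ines.

Cara < Ivan < Aiko < Leo < Ravi < Kira < Dev < Ines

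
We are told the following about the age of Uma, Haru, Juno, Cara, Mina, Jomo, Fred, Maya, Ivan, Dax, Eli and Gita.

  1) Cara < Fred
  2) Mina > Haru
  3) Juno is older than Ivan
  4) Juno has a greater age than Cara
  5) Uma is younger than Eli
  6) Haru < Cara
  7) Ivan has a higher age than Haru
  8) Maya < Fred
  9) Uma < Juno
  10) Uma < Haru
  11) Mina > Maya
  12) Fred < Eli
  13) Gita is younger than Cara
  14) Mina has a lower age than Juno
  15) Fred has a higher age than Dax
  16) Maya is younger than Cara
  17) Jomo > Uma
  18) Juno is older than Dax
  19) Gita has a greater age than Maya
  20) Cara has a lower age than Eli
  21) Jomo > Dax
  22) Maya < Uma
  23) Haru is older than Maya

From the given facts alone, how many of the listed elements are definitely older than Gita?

4

From Gita the given relations immediately reach Cara.
From those, Fred, Eli, Juno — 4 in total.
Nothing else is reachable above Gita; 4 in all.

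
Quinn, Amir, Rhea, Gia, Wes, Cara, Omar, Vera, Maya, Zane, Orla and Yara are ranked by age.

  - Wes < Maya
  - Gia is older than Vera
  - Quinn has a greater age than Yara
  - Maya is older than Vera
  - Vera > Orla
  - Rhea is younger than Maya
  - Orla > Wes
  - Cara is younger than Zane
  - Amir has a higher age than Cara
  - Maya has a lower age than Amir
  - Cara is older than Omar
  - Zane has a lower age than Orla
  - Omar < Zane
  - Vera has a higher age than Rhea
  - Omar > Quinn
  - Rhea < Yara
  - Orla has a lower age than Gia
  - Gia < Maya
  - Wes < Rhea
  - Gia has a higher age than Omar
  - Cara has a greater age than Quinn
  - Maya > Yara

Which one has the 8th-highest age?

Omar

Chaining the given pairs: Wes < Rhea < Yara < Quinn < Omar < Cara < Zane < Orla < Vera < Gia < Maya < Amir.
The 8th largest is Omar.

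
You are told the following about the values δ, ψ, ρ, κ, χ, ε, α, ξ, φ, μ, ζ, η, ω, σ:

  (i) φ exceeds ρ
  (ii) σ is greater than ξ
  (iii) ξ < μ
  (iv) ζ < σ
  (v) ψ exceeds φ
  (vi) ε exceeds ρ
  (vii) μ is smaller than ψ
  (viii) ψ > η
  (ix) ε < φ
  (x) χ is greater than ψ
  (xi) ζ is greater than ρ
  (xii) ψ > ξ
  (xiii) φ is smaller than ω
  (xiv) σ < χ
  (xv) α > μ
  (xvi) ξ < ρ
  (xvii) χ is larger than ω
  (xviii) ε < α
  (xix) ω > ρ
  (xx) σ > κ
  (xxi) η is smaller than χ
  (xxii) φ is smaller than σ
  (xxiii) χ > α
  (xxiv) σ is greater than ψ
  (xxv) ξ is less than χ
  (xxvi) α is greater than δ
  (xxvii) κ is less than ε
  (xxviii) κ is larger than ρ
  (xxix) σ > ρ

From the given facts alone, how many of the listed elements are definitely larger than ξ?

Directly above ξ: ρ, μ, ψ, σ, χ.
One step further: κ, ε, φ, ω, α, ζ (11 so far).
No other element is forced above ξ by the given relations, so the count is 11.

11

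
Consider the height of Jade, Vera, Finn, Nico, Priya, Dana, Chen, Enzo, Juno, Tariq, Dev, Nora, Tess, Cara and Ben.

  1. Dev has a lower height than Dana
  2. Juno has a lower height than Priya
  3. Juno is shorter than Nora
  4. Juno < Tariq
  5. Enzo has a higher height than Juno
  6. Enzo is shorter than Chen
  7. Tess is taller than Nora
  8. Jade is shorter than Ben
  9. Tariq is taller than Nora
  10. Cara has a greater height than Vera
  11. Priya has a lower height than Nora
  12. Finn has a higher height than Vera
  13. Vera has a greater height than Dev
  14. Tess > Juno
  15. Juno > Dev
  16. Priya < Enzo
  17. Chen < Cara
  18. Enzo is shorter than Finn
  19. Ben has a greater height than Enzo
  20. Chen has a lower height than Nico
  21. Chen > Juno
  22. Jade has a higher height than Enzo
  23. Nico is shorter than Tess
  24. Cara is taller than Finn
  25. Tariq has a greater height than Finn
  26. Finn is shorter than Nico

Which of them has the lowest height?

Dev

Chaining upward from Dev: directly above it, Juno, Vera, Dana; then Priya, Nora, Enzo, Chen, Finn, Tariq, Tess, Cara; then Nico, Jade, Ben.
That covers every other element, and nothing is given below Dev, so Dev is the lowest height.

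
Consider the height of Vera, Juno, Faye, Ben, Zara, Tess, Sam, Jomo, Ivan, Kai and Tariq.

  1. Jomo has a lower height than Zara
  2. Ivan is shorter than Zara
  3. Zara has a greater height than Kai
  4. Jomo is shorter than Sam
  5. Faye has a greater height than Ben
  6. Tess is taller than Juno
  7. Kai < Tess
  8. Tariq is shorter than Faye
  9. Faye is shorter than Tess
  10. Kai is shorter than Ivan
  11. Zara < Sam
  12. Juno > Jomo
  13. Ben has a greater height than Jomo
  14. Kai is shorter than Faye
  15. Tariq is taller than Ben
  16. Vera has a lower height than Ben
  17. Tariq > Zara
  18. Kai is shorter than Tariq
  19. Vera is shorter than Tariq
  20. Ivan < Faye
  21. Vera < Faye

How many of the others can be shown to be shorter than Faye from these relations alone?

7

From Faye the given relations immediately reach Kai, Ivan, Vera, Ben, Tariq.
From those, Jomo, Zara — 7 in total.
Nothing else is reachable below Faye; 7 in all.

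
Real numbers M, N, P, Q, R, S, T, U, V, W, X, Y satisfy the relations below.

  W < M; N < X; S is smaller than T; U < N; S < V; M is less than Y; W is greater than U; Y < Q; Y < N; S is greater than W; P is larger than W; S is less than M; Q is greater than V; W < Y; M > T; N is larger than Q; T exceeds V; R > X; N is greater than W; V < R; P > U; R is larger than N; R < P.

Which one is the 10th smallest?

Chaining the given pairs: U < W < S < V < T < M < Y < Q < N < X < R < P.
Counting 10 from the smallest end gives X.

X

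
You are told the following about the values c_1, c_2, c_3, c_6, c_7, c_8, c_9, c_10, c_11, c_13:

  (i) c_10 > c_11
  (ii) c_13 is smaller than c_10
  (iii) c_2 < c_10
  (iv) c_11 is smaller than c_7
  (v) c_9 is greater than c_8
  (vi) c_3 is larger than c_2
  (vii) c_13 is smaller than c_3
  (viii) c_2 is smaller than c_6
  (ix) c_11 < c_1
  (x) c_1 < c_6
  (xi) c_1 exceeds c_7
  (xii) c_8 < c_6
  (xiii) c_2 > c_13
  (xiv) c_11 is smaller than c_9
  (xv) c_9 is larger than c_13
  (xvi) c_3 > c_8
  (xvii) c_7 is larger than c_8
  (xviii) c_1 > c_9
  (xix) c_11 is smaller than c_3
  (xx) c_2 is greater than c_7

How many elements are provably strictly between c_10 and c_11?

2

Chaining upward from c_11 reaches: c_7, c_9, c_1, c_2, c_3, c_6.
Chaining downward from c_10 reaches: c_13, c_8, c_7, c_2.
Strictly between c_11 and c_10 are those in both lists: c_7, c_2 — 2 elements.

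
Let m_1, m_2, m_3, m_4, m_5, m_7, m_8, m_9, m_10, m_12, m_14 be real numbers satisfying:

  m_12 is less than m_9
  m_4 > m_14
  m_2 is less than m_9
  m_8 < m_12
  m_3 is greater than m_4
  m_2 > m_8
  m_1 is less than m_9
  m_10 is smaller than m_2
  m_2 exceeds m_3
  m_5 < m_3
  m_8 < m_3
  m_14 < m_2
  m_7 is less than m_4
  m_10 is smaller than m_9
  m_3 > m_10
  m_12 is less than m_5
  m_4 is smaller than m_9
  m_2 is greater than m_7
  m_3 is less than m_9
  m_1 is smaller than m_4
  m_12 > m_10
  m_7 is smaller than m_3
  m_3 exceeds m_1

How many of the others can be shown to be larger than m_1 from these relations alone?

From m_1 the given relations immediately reach m_4, m_3, m_9.
From those, m_2 — 4 in total.
No other element is forced above m_1 by the given relations, so the count is 4.

4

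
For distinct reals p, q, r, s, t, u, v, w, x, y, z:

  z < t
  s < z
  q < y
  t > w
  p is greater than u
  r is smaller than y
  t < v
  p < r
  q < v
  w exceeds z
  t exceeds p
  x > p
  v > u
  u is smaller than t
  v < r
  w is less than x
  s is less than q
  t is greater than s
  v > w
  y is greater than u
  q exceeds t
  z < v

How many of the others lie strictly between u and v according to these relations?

Chaining upward from u reaches: p, t, q, x, r, y.
Chaining downward from v reaches: s, z, w, p, t, q.
Strictly between u and v are those in both lists: p, t, q — 3 elements.

3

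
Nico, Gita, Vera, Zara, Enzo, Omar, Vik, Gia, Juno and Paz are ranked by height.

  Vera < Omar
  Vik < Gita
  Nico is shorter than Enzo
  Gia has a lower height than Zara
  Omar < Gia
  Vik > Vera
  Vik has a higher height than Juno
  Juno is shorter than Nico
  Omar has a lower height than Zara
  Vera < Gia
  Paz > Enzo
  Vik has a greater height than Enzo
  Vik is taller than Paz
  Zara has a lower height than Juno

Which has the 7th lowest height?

The consecutive relations fix a unique order: Vera < Omar < Gia < Zara < Juno < Nico < Enzo < Paz < Vik < Gita.
The 7th smallest is Enzo.

Enzo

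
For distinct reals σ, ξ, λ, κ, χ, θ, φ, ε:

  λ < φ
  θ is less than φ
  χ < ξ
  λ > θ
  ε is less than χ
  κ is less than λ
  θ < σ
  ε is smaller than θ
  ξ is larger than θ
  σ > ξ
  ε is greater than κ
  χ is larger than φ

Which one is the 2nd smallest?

The consecutive relations fix a unique order: κ < ε < θ < λ < φ < χ < ξ < σ.
Counting 2 from the smallest end gives ε.

ε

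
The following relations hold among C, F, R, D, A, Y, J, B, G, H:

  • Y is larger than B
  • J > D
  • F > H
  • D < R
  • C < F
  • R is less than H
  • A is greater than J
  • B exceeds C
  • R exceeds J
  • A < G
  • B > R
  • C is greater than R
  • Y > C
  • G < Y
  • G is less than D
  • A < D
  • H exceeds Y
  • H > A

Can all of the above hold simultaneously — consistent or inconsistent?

inconsistent

We have D < J stated directly, yet also J < A < G < D by chaining the others — so J < D. Contradiction.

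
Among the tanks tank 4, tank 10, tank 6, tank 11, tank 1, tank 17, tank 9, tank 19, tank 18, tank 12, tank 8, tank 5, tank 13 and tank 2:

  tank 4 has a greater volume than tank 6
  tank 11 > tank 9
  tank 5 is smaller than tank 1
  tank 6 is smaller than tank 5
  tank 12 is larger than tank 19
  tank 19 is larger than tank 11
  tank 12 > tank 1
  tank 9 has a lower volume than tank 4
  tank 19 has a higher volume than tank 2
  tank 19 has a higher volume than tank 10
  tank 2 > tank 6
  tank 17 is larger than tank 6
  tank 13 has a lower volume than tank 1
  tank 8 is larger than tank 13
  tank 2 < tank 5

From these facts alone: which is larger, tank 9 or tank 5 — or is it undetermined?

Following every chain through tank 9: above tank 9 we get tank 11, tank 4, tank 19, tank 12.
tank 5 is not reached, and no chain runs the other way from tank 5 to tank 9.
So the given relations leave the order of tank 9 and tank 5 undetermined.

undetermined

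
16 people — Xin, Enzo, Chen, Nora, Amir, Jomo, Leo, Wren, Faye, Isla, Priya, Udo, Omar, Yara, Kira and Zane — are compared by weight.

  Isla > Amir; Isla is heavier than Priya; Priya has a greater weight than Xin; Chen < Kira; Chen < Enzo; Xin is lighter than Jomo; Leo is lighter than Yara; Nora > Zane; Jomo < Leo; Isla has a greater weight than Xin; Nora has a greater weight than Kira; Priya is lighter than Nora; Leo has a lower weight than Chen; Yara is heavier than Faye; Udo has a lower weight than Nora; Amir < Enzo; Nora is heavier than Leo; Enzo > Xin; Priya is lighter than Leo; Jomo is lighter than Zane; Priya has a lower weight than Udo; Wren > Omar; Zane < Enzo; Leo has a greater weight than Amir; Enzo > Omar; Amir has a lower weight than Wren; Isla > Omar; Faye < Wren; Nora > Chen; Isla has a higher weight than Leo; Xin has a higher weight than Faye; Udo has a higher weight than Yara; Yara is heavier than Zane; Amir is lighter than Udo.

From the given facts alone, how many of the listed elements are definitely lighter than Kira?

7

From Kira the given relations immediately reach Chen.
From those, Leo — 2 in total.
From those, Amir, Priya, Jomo — 5 in total.
From those, Xin — 6 in total.
From those, Faye — 7 in total.
Nothing else is reachable below Kira; 7 in all.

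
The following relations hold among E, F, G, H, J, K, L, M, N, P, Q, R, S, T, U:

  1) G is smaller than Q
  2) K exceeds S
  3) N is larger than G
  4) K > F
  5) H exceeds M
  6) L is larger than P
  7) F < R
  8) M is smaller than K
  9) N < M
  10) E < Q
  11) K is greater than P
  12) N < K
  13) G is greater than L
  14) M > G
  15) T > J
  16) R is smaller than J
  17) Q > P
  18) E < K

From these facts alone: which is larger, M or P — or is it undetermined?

Chaining the given relations: P < L < G < N < M.
So M is larger.

M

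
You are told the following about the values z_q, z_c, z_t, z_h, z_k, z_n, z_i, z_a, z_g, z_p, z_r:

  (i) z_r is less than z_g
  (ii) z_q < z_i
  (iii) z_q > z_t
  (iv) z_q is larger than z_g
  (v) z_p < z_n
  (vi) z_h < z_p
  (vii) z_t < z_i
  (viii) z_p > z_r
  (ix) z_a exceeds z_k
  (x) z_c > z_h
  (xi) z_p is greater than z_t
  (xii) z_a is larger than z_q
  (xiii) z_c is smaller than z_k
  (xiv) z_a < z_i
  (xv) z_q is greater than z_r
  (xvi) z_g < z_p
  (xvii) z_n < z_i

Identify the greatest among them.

Chaining downward from z_i: directly below it, z_t, z_q, z_n, z_a; then z_r, z_g, z_p, z_k; then z_h, z_c.
That covers every other element, and nothing is given above z_i, so z_i is the greatest.

z_i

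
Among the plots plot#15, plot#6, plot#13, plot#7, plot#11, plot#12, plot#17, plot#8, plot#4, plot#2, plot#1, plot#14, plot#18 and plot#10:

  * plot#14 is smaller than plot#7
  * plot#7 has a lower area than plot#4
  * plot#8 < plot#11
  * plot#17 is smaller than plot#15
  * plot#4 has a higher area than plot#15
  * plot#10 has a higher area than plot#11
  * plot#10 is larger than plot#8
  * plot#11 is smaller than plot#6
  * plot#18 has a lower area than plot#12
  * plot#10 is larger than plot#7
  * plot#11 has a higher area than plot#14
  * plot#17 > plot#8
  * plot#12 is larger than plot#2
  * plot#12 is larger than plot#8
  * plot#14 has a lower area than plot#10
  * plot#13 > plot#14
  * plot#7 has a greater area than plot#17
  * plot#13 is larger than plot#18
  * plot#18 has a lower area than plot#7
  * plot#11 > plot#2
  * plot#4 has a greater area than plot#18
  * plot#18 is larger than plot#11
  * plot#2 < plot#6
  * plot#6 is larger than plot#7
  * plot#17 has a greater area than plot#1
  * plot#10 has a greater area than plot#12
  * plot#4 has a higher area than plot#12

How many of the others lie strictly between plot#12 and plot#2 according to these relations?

2

Chaining upward from plot#2 reaches: plot#11, plot#18, plot#13, plot#7, plot#6, plot#4, plot#10.
Chaining downward from plot#12 reaches: plot#8, plot#14, plot#11, plot#18.
Strictly between plot#2 and plot#12 are those in both lists: plot#11, plot#18 — 2 elements.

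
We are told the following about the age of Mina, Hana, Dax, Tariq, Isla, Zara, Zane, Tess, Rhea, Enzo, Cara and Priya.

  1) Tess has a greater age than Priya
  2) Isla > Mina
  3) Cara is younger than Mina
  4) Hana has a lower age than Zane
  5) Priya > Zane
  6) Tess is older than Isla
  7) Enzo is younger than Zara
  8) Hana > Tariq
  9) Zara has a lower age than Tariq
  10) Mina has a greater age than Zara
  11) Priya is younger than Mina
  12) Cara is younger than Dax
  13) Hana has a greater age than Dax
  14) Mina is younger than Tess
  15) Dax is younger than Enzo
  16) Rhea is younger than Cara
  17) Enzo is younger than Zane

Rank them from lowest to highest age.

Rhea < Cara < Dax < Enzo < Zara < Tariq < Hana < Zane < Priya < Mina < Isla < Tess

Each adjacent pair is fixed by a given relation: Rhea < Cara; Cara < Dax; Dax < Enzo; Enzo < Zara; Zara < Tariq; Tariq < Hana; Hana < Zane; Zane < Priya; Priya < Mina; Mina < Isla; Isla < Tess. Chaining them end to end gives the full order.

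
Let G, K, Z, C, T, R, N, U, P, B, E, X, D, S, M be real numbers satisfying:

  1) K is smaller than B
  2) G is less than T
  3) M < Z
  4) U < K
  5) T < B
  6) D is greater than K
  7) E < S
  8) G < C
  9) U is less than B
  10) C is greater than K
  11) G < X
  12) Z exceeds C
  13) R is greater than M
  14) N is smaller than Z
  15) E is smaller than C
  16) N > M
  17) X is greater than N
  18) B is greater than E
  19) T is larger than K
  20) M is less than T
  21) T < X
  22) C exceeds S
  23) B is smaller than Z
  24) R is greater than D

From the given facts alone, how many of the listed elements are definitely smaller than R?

Directly below R: M, D.
One step further: K (3 so far).
One step further: U (4 so far).
Nothing else is reachable below R; 4 in all.

4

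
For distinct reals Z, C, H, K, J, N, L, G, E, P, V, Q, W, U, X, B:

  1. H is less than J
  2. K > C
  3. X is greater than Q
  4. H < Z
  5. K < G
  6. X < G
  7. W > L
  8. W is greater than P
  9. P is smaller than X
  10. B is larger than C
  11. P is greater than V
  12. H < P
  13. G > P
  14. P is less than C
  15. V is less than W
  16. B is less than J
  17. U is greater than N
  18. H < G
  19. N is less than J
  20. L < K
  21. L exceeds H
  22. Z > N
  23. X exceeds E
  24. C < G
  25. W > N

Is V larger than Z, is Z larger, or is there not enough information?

Following every chain through V: above V we get P, C, B, W, K, X, G, J.
Z is not reached, and no chain runs the other way from Z to V.
So the given relations leave the order of V and Z undetermined.

undetermined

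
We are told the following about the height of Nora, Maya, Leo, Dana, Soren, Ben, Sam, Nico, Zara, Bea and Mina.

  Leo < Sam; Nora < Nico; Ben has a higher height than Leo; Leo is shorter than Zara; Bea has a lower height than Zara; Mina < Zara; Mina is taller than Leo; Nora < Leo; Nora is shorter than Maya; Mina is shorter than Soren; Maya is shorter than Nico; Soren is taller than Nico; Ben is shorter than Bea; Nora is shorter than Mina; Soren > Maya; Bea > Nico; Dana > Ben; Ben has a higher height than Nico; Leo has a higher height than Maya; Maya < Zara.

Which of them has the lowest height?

Chaining upward from Nora: directly above it, Maya, Nico, Leo, Mina; then Ben, Bea, Sam, Zara, Soren; then Dana.
That covers every other element, and nothing is given below Nora, so Nora is the lowest height.

Nora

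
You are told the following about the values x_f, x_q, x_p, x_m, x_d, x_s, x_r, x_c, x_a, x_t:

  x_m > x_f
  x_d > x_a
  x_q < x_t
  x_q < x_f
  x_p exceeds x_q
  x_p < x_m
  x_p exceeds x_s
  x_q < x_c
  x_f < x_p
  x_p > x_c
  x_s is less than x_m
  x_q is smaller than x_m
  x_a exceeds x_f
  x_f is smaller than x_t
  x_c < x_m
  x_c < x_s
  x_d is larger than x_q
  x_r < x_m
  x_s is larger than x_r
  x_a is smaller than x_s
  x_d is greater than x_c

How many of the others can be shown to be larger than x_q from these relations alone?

From x_q the given relations immediately reach x_c, x_f, x_d, x_p, x_m, x_t.
From those, x_a, x_s — 8 in total.
No other element is forced above x_q by the given relations, so the count is 8.

8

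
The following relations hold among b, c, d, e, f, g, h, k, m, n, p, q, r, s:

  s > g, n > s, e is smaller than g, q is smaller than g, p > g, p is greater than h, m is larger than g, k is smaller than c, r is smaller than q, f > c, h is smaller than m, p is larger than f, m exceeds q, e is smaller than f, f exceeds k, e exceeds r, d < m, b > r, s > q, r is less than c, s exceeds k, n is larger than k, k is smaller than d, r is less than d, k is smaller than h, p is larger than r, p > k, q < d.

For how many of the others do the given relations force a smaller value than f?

4

From f the given relations immediately reach k, e, c.
From those, r — 4 in total.
Nothing else is reachable below f; 4 in all.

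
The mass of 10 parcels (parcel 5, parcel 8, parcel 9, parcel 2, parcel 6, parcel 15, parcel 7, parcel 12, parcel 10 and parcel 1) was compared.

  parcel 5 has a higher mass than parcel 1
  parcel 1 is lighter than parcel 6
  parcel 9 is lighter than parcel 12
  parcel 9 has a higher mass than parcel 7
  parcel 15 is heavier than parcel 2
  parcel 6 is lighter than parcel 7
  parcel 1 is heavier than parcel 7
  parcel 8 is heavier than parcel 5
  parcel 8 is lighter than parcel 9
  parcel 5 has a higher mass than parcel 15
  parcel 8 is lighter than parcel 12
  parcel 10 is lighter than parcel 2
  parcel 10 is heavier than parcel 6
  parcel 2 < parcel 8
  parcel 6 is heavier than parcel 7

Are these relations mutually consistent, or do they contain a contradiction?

Chaining the given relations yields parcel 7 < parcel 1 < parcel 6, so parcel 7 < parcel 6. But one relation states parcel 6 < parcel 7. These cannot both hold.

inconsistent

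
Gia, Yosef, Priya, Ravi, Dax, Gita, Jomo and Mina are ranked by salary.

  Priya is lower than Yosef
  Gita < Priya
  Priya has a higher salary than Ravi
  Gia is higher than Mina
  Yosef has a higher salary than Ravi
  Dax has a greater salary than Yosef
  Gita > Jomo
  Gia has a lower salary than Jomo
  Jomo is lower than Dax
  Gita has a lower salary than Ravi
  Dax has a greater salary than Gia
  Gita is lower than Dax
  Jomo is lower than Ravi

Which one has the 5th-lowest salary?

Ravi

The consecutive relations fix a unique order: Mina < Gia < Jomo < Gita < Ravi < Priya < Yosef < Dax.
The 5th smallest is Ravi.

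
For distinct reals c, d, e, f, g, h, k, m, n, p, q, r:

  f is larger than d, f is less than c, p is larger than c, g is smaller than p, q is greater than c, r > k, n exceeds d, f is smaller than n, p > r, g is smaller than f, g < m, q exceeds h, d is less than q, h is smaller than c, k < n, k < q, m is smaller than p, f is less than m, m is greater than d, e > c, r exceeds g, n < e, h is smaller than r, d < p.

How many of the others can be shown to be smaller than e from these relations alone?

Directly below e: c, n.
One step further: d, f, h, k (6 so far).
One step further: g (7 so far).
No other element is forced below e by the given relations, so the count is 7.

7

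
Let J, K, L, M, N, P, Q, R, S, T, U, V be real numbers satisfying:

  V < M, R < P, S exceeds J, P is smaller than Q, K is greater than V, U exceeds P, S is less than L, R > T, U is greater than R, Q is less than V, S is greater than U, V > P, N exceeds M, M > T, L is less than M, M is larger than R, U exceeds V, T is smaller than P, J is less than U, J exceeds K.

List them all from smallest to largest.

The consecutive links are each given: T < R; R < P; P < Q; Q < V; V < K; K < J; J < U; U < S; S < L; L < M; M < N.

T < R < P < Q < V < K < J < U < S < L < M < N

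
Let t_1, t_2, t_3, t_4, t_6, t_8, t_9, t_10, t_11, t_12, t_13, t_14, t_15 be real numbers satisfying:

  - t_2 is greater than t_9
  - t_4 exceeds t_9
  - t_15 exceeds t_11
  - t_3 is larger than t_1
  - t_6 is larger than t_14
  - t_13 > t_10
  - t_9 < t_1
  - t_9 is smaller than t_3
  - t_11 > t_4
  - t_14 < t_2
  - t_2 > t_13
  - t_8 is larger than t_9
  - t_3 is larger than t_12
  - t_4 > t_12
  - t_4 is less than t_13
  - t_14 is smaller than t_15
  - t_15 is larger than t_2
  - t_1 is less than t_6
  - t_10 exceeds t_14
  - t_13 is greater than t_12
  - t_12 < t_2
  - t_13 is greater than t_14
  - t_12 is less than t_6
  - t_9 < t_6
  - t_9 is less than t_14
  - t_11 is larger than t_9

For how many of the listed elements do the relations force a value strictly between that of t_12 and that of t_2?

2

Chaining upward from t_12 reaches: t_4, t_11, t_13, t_6, t_3, t_15.
Chaining downward from t_2 reaches: t_9, t_14, t_4, t_10, t_13.
Strictly between t_12 and t_2 are those in both lists: t_4, t_13 — 2 elements.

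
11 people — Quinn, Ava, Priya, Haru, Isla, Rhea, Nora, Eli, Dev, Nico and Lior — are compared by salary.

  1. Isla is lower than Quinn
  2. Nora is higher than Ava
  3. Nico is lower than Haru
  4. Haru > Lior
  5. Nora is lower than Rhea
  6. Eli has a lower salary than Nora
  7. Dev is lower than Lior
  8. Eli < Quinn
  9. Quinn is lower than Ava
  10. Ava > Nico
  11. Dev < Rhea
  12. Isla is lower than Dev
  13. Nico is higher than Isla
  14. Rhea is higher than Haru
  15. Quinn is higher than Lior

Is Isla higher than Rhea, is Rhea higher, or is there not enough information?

Rhea

Isla < Dev and Dev < Lior give Isla < Lior.
Then Lior < Quinn extends the chain to Quinn.
Then Quinn < Ava extends the chain to Ava.
With Ava < Nora: Isla < Dev < Lior < Quinn < Ava < Nora.
Then Nora < Rhea extends the chain to Rhea.
So Rhea is higher.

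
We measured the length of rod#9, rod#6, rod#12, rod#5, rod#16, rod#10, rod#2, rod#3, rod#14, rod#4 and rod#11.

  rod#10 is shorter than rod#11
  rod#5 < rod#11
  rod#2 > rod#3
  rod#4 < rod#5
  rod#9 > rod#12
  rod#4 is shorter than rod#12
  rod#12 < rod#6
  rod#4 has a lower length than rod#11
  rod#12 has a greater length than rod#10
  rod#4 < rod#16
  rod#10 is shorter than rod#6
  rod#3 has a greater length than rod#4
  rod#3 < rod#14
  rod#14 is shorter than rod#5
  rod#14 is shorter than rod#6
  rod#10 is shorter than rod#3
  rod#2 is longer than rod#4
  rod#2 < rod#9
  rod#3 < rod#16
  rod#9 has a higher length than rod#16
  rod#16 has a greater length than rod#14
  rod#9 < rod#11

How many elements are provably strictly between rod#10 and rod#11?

Chaining upward from rod#10 reaches: rod#3, rod#12, rod#14, rod#16, rod#6, rod#5, rod#2, rod#9.
Chaining downward from rod#11 reaches: rod#4, rod#3, rod#12, rod#14, rod#16, rod#5, rod#2, rod#9.
Strictly between rod#10 and rod#11 are those in both lists: rod#3, rod#12, rod#14, rod#16, rod#5, rod#2, rod#9 — 7 elements.

7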